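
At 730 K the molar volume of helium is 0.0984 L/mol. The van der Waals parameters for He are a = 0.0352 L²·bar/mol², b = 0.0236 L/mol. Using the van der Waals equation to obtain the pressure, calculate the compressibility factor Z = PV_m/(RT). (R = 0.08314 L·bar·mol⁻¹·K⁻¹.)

Z ≈ 1.310

P = RT/(V_m − b) − a/V_m² = (0.08314)(730)/(0.0984 − 0.0236) − 0.0352/(0.0984)²
  = 60.692/0.074800 − 3.6354 = 811.39 − 3.6354 = 807.75 bar
Z = PV_m/(RT) = (807.75)(0.0984)/((0.08314)(730)) = 79.483/60.692 = 1.310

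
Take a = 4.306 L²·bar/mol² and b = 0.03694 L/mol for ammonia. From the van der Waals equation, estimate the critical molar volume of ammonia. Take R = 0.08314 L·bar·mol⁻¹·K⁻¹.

For a van der Waals gas, V_m,c = 3b.
V_m,c = 3×0.03694 = 0.1108 L/mol

V_m,c ≈ 0.1108 L/mol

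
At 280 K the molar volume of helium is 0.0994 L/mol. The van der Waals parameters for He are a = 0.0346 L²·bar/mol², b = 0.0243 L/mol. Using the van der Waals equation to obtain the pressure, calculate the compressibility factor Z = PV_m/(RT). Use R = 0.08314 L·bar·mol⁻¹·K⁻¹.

P = RT/(V_m − b) − a/V_m² = (0.08314)(280)/(0.0994 − 0.0243) − 0.0346/(0.0994)²
  = 23.279/0.075100 − 3.5019 = 309.97 − 3.5019 = 306.47 bar
Z = PV_m/(RT) = (306.47)(0.0994)/((0.08314)(280)) = 30.463/23.279 = 1.309

Z ≈ 1.309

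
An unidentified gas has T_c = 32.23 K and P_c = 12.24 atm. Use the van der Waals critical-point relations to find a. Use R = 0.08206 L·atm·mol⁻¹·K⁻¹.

From T_c = 8a/(27Rb) and P_c = a/(27b²): a = 27 R² T_c²/(64 P_c).
a = 27×(0.08206)²×(32.23)²/(64×12.24) = 188.86/783.36 = 0.2411 L²·atm/mol²

a ≈ 0.2411 L²·atm/mol²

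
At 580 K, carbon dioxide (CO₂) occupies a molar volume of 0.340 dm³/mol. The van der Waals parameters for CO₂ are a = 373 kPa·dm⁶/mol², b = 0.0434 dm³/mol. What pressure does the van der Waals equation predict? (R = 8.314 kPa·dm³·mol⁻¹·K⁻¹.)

P ≈ 13031 kPa

P = RT/(V_m − b) − a/V_m²
RT/(V_m − b) = (8.314)(580)/(0.340 − 0.0434) = 4822.1/0.29660 = 16258 kPa
a/V_m² = 373/(0.340)² = 3226.6 kPa
P = 16258 − 3226.6 = 13031 kPa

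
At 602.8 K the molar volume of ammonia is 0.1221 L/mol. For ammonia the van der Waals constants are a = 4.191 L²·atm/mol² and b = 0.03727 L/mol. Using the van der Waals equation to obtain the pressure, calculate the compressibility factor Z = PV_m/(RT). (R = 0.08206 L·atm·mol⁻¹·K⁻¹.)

Z ≈ 0.7454

P = RT/(V_m − b) − a/V_m² = (0.08206)(602.8)/(0.1221 − 0.03727) − 4.191/(0.1221)²
  = 49.466/0.084830 − 281.12 = 583.12 − 281.12 = 302.00 atm
Z = PV_m/(RT) = (302.00)(0.1221)/((0.08206)(602.8)) = 36.874/49.466 = 0.7454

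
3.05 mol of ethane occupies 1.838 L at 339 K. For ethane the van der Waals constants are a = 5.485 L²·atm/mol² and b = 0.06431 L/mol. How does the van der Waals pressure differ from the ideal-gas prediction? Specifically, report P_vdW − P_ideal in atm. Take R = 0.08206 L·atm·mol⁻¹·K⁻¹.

Ideal: P_ideal = nRT/V = (3.05)(0.08206)(339)/1.838 = 46.1621 atm
vdW: P = nRT/(V − nb) − a n²/V² = 84.8459/1.64185 − 51.0242/3.37824 = 51.6770 − 15.1038 = 36.5732 atm
ΔP = 36.5732 − 46.1621 = -9.589 atm

ΔP ≈ -9.589 atm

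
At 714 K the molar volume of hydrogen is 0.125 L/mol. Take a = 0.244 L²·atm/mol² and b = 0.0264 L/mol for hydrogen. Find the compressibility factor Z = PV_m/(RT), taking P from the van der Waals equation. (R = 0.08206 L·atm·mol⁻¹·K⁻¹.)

Z ≈ 1.234

P = RT/(V_m − b) − a/V_m² = (0.08206)(714)/(0.125 − 0.0264) − 0.244/(0.125)²
  = 58.591/0.098600 − 15.616 = 594.23 − 15.616 = 578.61 atm
Z = PV_m/(RT) = (578.61)(0.125)/((0.08206)(714)) = 72.326/58.591 = 1.234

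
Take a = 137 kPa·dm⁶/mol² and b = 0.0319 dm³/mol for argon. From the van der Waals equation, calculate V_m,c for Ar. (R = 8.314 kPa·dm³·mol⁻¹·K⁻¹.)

V_m,c ≈ 0.09570 dm³/mol

For a van der Waals gas, V_m,c = 3b.
V_m,c = 3×0.0319 = 0.09570 dm³/mol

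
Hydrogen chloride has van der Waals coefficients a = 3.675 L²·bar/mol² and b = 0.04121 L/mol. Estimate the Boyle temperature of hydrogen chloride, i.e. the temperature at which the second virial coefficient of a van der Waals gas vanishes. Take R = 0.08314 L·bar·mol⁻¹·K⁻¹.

For a van der Waals gas the second virial coefficient B₂ = b − a/(RT) vanishes at T_B = a/(Rb).
T_B = 3.675/(0.08314×0.04121) = 3.675/0.0034262 = 1073 K

T_B ≈ 1073 K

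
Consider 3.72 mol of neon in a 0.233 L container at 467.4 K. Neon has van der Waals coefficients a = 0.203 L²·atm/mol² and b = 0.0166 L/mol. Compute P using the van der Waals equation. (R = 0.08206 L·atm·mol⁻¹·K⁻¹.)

P ≈ 781.4 atm

P = nRT/(V − nb) − a n²/V²
nRT/(V − nb) = (3.72)(0.08206)(467.4)/(0.233 − 3.72×0.0166) = 142.68/0.17125 = 833.17 atm
a n²/V² = (0.203)(3.72)²/(0.233)² = 51.745 atm
P = 833.17 − 51.745 = 781.4 atm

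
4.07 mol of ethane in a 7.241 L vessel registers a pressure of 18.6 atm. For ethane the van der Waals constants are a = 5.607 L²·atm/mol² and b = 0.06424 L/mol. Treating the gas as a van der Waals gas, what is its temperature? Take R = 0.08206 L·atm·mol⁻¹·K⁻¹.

T = (P + a n²/V²)(V − nb)/(nR)
P + a n²/V² = 18.6 + (5.607)(4.07)²/(7.241)² = 20.371 atm
V − nb = 7.241 − (4.07)(0.06424) = 6.9795 L
T = (20.371)(6.9795)/((4.07)(0.08206)) = 425.7 K

T ≈ 425.7 K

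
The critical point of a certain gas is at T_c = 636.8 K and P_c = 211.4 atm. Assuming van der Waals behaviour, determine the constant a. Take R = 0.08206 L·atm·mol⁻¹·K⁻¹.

From T_c = 8a/(27Rb) and P_c = a/(27b²): a = 27 R² T_c²/(64 P_c).
a = 27×(0.08206)²×(636.8)²/(64×211.4) = 73728/13530 = 5.449 L²·atm/mol²

a ≈ 5.449 L²·atm/mol²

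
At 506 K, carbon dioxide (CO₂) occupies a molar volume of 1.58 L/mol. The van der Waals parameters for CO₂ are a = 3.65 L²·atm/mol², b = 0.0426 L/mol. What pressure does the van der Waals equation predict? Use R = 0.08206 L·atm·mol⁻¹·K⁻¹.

P = RT/(V_m − b) − a/V_m²
RT/(V_m − b) = (0.08206)(506)/(1.58 − 0.0426) = 41.522/1.5374 = 27.008 atm
a/V_m² = 3.65/(1.58)² = 1.4621 atm
P = 27.008 − 1.4621 = 25.55 atm

P ≈ 25.55 atm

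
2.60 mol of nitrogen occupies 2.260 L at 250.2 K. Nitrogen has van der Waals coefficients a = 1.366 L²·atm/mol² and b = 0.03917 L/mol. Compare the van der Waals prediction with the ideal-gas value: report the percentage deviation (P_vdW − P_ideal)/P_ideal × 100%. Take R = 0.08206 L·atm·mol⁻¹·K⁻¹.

-2.94 %

Ideal: P_ideal = nRT/V = (2.60)(0.08206)(250.2)/2.260 = 23.6202 atm
vdW: P = nRT/(V − nb) − a n²/V² = 53.3817/2.15816 − 9.23416/5.10760 = 24.7348 − 1.80793 = 22.9269 atm
% deviation = (22.9269 − 23.6202)/23.6202 × 100% = -2.94%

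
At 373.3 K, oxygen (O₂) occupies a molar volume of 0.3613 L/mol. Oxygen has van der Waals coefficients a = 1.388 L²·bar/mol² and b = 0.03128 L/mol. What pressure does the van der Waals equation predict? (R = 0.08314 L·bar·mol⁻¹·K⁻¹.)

P ≈ 83.41 bar

P = RT/(V_m − b) − a/V_m²
RT/(V_m − b) = (0.08314)(373.3)/(0.3613 − 0.03128) = 31.036/0.33002 = 94.043 bar
a/V_m² = 1.388/(0.3613)² = 10.633 bar
P = 94.043 − 10.633 = 83.41 bar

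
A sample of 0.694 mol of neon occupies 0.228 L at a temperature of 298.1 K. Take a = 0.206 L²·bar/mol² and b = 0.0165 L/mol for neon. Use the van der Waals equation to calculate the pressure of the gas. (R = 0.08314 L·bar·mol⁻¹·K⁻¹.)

P = nRT/(V − nb) − a n²/V²
nRT/(V − nb) = (0.694)(0.08314)(298.1)/(0.228 − 0.694×0.0165) = 17.200/0.21655 = 79.427 bar
a n²/V² = (0.206)(0.694)²/(0.228)² = 1.9086 bar
P = 79.427 − 1.9086 = 77.52 bar

P ≈ 77.52 bar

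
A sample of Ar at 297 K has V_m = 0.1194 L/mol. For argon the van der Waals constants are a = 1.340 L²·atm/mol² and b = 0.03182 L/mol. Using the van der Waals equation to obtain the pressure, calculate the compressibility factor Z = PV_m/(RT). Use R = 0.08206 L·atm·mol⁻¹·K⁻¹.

Z ≈ 0.9028

P = RT/(V_m − b) − a/V_m² = (0.08206)(297)/(0.1194 − 0.03182) − 1.340/(0.1194)²
  = 24.372/0.087580 − 93.993 = 278.28 − 93.993 = 184.29 atm
Z = PV_m/(RT) = (184.29)(0.1194)/((0.08206)(297)) = 22.004/24.372 = 0.9028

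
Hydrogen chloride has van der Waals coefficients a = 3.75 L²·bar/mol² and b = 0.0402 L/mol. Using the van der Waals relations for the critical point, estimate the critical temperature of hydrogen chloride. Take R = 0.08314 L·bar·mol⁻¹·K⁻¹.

For a van der Waals gas, T_c = 8a/(27Rb).
T_c = 8×3.75/(27×0.08314×0.0402) = 30.000/0.090240 = 332.4 K

T_c ≈ 332.4 K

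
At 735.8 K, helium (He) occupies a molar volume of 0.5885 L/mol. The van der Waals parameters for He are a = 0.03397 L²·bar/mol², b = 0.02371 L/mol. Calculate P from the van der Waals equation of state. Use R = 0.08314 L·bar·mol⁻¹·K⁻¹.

P = RT/(V_m − b) − a/V_m²
RT/(V_m − b) = (0.08314)(735.8)/(0.5885 − 0.02371) = 61.174/0.56479 = 108.31 bar
a/V_m² = 0.03397/(0.5885)² = 0.098085 bar
P = 108.31 − 0.098085 = 108.2 bar

P ≈ 108.2 bar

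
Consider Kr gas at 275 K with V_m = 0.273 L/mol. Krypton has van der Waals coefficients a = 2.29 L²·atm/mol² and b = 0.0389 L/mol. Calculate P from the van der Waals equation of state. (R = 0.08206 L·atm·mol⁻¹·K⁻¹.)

P = RT/(V_m − b) − a/V_m²
RT/(V_m − b) = (0.08206)(275)/(0.273 − 0.0389) = 22.567/0.23410 = 96.399 atm
a/V_m² = 2.29/(0.273)² = 30.726 atm
P = 96.399 − 30.726 = 65.67 atm

P ≈ 65.67 atm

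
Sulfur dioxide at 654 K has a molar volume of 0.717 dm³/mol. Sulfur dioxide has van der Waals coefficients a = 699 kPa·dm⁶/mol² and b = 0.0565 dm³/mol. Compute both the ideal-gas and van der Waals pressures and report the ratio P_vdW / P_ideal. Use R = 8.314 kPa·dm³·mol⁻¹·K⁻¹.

P_vdW / P_ideal ≈ 0.9062

Ideal: P_ideal = RT/V_m = (8.314)(654)/0.717 = 7583.48 kPa
vdW: P = RT/(V_m − b) − a/V_m² = 5437.36/0.660500 − 699/0.514089 = 8232.19 − 1359.69 = 6872.50 kPa
Ratio = 6872.50/7583.48 = 0.9062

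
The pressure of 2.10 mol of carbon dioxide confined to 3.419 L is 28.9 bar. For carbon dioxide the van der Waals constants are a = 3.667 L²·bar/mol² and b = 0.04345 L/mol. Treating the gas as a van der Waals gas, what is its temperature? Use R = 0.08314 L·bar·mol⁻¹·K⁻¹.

T ≈ 577.2 K

T = (P + a n²/V²)(V − nb)/(nR)
P + a n²/V² = 28.9 + (3.667)(2.10)²/(3.419)² = 30.283 bar
V − nb = 3.419 − (2.10)(0.04345) = 3.3278 L
T = (30.283)(3.3278)/((2.10)(0.08314)) = 577.2 K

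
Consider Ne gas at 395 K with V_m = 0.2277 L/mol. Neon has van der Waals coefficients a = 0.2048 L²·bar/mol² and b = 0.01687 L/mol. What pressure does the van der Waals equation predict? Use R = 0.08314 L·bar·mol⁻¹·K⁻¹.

P = RT/(V_m − b) − a/V_m²
RT/(V_m − b) = (0.08314)(395)/(0.2277 − 0.01687) = 32.840/0.21083 = 155.77 bar
a/V_m² = 0.2048/(0.2277)² = 3.9501 bar
P = 155.77 − 3.9501 = 151.8 bar

P ≈ 151.8 bar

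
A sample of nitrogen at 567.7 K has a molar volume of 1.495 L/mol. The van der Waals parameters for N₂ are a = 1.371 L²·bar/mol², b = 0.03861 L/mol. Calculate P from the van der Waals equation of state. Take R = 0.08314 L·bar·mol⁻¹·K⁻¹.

P = RT/(V_m − b) − a/V_m²
RT/(V_m − b) = (0.08314)(567.7)/(1.495 − 0.03861) = 47.199/1.4564 = 32.408 bar
a/V_m² = 1.371/(1.495)² = 0.61342 bar
P = 32.408 − 0.61342 = 31.79 bar

P ≈ 31.79 bar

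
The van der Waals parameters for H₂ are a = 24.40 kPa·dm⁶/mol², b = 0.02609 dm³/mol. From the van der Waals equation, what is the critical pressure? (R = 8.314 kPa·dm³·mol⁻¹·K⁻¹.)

P_c ≈ 1328 kPa

For a van der Waals gas, P_c = a/(27b²).
P_c = 24.40/(27×(0.02609)²) = 24.40/0.018379 = 1328 kPa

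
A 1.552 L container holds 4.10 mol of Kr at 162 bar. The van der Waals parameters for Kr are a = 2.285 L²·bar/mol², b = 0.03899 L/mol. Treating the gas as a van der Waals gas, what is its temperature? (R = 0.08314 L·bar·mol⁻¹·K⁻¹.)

T = (P + a n²/V²)(V − nb)/(nR)
P + a n²/V² = 162 + (2.285)(4.10)²/(1.552)² = 177.95 bar
V − nb = 1.552 − (4.10)(0.03899) = 1.3921 L
T = (177.95)(1.3921)/((4.10)(0.08314)) = 726.7 K

T ≈ 726.7 K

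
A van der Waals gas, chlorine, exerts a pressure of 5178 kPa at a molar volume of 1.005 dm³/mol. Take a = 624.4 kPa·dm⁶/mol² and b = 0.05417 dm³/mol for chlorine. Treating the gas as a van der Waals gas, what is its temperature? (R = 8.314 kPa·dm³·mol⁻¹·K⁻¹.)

T ≈ 662.9 K

T = (P + a/V_m²)(V_m − b)/R
P + a/V_m² = 5178 + 624.4/(1.005)² = 5796.2 kPa
V_m − b = 1.005 − 0.05417 = 0.95083 dm³/mol
T = (5796.2)(0.95083)/8.314 = 662.9 K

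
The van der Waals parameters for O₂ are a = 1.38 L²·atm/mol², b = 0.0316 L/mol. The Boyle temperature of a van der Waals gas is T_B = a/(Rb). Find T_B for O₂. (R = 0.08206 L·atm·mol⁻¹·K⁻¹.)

T_B ≈ 532.2 K

For a van der Waals gas the second virial coefficient B₂ = b − a/(RT) vanishes at T_B = a/(Rb).
T_B = 1.38/(0.08206×0.0316) = 1.38/0.0025931 = 532.2 K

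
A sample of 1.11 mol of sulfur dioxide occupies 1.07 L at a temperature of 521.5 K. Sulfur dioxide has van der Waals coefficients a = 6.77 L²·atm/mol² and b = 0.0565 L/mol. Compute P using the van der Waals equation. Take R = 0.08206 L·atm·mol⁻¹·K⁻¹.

P = nRT/(V − nb) − a n²/V²
nRT/(V − nb) = (1.11)(0.08206)(521.5)/(1.07 − 1.11×0.0565) = 47.502/1.0073 = 47.158 atm
a n²/V² = (6.77)(1.11)²/(1.07)² = 7.2856 atm
P = 47.158 − 7.2856 = 39.87 atm

P ≈ 39.87 atm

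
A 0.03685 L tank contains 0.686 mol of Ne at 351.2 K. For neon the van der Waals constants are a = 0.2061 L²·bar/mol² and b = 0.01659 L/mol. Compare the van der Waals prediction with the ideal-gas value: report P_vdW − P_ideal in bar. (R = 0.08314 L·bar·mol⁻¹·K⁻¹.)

Ideal: P_ideal = nRT/V = (0.686)(0.08314)(351.2)/0.03685 = 543.565 bar
vdW: P = nRT/(V − nb) − a n²/V² = 20.0304/0.0254693 − 0.0969898/0.00135792 = 786.453 − 71.4253 = 715.028 bar
ΔP = 715.028 − 543.565 = 171.5 bar

ΔP ≈ 171.5 bar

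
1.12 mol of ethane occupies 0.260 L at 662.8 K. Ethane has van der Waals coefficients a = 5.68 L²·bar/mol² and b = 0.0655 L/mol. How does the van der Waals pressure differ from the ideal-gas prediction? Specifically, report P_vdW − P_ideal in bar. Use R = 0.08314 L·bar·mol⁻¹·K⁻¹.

ΔP ≈ -12.10 bar

Ideal: P_ideal = nRT/V = (1.12)(0.08314)(662.8)/0.260 = 237.376 bar
vdW: P = nRT/(V − nb) − a n²/V² = 61.7178/0.186640 − 7.12499/0.0676000 = 330.678 − 105.399 = 225.279 bar
ΔP = 225.279 − 237.376 = -12.10 bar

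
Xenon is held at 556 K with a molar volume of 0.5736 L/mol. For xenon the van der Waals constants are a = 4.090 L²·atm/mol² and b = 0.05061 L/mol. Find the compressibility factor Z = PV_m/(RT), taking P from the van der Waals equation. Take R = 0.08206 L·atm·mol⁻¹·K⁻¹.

Z ≈ 0.9405

P = RT/(V_m − b) − a/V_m² = (0.08206)(556)/(0.5736 − 0.05061) − 4.090/(0.5736)²
  = 45.625/0.52299 − 12.431 = 87.239 − 12.431 = 74.808 atm
Z = PV_m/(RT) = (74.808)(0.5736)/((0.08206)(556)) = 42.910/45.625 = 0.9405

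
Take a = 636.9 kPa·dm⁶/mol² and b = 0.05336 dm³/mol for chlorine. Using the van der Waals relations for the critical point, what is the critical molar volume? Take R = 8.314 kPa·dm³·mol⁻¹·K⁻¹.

For a van der Waals gas, V_m,c = 3b.
V_m,c = 3×0.05336 = 0.1601 dm³/mol

V_m,c ≈ 0.1601 dm³/mol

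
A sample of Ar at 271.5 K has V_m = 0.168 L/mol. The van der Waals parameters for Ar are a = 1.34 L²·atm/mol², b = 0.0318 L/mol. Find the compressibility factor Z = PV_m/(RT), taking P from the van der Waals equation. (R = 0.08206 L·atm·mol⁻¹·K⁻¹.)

P = RT/(V_m − b) − a/V_m² = (0.08206)(271.5)/(0.168 − 0.0318) − 1.34/(0.168)²
  = 22.279/0.13620 − 47.477 = 163.58 − 47.477 = 116.10 atm
Z = PV_m/(RT) = (116.10)(0.168)/((0.08206)(271.5)) = 19.505/22.279 = 0.8755

Z ≈ 0.8755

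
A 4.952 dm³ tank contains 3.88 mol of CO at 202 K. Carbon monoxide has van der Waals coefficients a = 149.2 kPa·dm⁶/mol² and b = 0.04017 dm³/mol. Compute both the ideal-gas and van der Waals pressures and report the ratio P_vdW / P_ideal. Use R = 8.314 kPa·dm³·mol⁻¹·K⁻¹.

Ideal: P_ideal = nRT/V = (3.88)(8.314)(202)/4.952 = 1315.87 kPa
vdW: P = nRT/(V − nb) − a n²/V² = 6516.18/4.79614 − 2246.12/24.5223 = 1358.63 − 91.5950 = 1267.04 kPa
Ratio = 1267.04/1315.87 = 0.9629

P_vdW / P_ideal ≈ 0.9629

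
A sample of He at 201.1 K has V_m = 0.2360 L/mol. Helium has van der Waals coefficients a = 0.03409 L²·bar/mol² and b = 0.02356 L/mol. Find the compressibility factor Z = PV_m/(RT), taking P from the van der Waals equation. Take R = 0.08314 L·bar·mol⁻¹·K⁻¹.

Z ≈ 1.102

P = RT/(V_m − b) − a/V_m² = (0.08314)(201.1)/(0.2360 − 0.02356) − 0.03409/(0.2360)²
  = 16.719/0.21244 − 0.61207 = 78.700 − 0.61207 = 78.088 bar
Z = PV_m/(RT) = (78.088)(0.2360)/((0.08314)(201.1)) = 18.429/16.719 = 1.102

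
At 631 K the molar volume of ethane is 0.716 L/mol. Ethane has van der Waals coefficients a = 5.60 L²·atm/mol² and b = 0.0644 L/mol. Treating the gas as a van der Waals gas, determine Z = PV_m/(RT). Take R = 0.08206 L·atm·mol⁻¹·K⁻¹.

Z ≈ 0.9478

P = RT/(V_m − b) − a/V_m² = (0.08206)(631)/(0.716 − 0.0644) − 5.60/(0.716)²
  = 51.780/0.65160 − 10.924 = 79.466 − 10.924 = 68.542 atm
Z = PV_m/(RT) = (68.542)(0.716)/((0.08206)(631)) = 49.076/51.780 = 0.9478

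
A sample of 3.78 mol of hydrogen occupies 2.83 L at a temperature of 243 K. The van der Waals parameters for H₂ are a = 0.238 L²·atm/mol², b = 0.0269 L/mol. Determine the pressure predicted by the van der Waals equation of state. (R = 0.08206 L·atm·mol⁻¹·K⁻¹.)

P ≈ 27.20 atm

P = nRT/(V − nb) − a n²/V²
nRT/(V − nb) = (3.78)(0.08206)(243)/(2.83 − 3.78×0.0269) = 75.375/2.7283 = 27.627 atm
a n²/V² = (0.238)(3.78)²/(2.83)² = 0.42461 atm
P = 27.627 − 0.42461 = 27.20 atm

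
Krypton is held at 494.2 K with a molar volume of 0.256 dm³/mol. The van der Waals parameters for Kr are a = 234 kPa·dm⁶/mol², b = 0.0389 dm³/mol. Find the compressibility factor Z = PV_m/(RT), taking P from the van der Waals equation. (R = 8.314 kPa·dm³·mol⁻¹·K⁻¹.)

Z ≈ 0.9567

P = RT/(V_m − b) − a/V_m² = (8.314)(494.2)/(0.256 − 0.0389) − 234/(0.256)²
  = 4108.8/0.21710 − 3570.6 = 18926 − 3570.6 = 15355 kPa
Z = PV_m/(RT) = (15355)(0.256)/((8.314)(494.2)) = 3930.9/4108.8 = 0.9567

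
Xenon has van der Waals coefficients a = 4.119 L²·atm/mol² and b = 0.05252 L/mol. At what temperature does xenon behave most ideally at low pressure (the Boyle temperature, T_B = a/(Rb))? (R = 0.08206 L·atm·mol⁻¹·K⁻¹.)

For a van der Waals gas the second virial coefficient B₂ = b − a/(RT) vanishes at T_B = a/(Rb).
T_B = 4.119/(0.08206×0.05252) = 4.119/0.0043098 = 955.7 K

T_B ≈ 955.7 K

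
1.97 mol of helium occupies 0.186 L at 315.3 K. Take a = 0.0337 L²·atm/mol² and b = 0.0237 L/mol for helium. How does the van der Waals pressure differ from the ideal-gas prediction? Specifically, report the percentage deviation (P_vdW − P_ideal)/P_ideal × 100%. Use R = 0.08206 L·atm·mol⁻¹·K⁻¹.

32.13 %

Ideal: P_ideal = nRT/V = (1.97)(0.08206)(315.3)/0.186 = 274.037 atm
vdW: P = nRT/(V − nb) − a n²/V² = 50.9708/0.139311 − 0.130786/0.0345960 = 365.878 − 3.78038 = 362.098 atm
% deviation = (362.098 − 274.037)/274.037 × 100% = 32.13%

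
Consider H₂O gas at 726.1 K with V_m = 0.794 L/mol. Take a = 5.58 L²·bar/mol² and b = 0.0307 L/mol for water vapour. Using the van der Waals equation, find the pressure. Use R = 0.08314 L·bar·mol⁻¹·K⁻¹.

P = RT/(V_m − b) − a/V_m²
RT/(V_m − b) = (0.08314)(726.1)/(0.794 − 0.0307) = 60.368/0.76330 = 79.088 bar
a/V_m² = 5.58/(0.794)² = 8.8510 bar
P = 79.088 − 8.8510 = 70.24 bar

P ≈ 70.24 bar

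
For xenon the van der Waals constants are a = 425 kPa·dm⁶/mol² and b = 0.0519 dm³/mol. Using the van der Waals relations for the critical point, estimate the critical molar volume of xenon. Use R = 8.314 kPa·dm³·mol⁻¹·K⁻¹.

V_m,c ≈ 0.1557 dm³/mol

For a van der Waals gas, V_m,c = 3b.
V_m,c = 3×0.0519 = 0.1557 dm³/mol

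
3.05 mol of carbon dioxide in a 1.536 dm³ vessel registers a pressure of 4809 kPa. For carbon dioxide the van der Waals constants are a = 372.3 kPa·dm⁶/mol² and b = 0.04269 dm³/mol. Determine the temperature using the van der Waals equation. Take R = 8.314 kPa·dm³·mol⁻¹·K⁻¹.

T ≈ 348.0 K

T = (P + a n²/V²)(V − nb)/(nR)
P + a n²/V² = 4809 + (372.3)(3.05)²/(1.536)² = 6276.9 kPa
V − nb = 1.536 − (3.05)(0.04269) = 1.4058 dm³
T = (6276.9)(1.4058)/((3.05)(8.314)) = 348.0 K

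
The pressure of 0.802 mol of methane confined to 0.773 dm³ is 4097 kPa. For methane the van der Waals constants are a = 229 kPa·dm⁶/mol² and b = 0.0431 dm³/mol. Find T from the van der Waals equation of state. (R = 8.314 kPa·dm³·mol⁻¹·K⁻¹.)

T = (P + a n²/V²)(V − nb)/(nR)
P + a n²/V² = 4097 + (229)(0.802)²/(0.773)² = 4343.5 kPa
V − nb = 0.773 − (0.802)(0.0431) = 0.73843 dm³
T = (4343.5)(0.73843)/((0.802)(8.314)) = 481.0 K

T ≈ 481.0 K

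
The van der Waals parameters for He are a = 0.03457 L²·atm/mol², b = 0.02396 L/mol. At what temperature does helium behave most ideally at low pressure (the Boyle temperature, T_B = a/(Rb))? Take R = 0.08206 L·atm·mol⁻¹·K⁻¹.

For a van der Waals gas the second virial coefficient B₂ = b − a/(RT) vanishes at T_B = a/(Rb).
T_B = 0.03457/(0.08206×0.02396) = 0.03457/0.0019662 = 17.58 K

T_B ≈ 17.58 K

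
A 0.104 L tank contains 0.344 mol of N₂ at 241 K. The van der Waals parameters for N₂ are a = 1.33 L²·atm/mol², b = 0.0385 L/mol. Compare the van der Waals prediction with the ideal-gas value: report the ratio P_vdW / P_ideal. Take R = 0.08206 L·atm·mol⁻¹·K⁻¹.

Ideal: P_ideal = nRT/V = (0.344)(0.08206)(241)/0.104 = 65.4144 atm
vdW: P = nRT/(V − nb) − a n²/V² = 6.80310/0.0907560 − 0.157387/0.0108160 = 74.9603 − 14.5513 = 60.4090 atm
Ratio = 60.4090/65.4144 = 0.9235

P_vdW / P_ideal ≈ 0.9235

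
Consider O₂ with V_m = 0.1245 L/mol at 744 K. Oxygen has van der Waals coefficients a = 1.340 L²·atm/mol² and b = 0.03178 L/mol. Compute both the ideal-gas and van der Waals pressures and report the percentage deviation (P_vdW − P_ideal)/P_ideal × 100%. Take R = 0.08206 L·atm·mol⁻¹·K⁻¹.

Ideal: P_ideal = RT/V_m = (0.08206)(744)/0.1245 = 490.383 atm
vdW: P = RT/(V_m − b) − a/V_m² = 61.0526/0.0927200 − 1.340/0.0155003 = 658.462 − 86.4499 = 572.012 atm
% deviation = (572.012 − 490.383)/490.383 × 100% = 16.65%

16.65 %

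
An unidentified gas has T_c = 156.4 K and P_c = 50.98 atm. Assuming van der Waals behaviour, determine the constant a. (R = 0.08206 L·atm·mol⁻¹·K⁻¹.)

a ≈ 1.363 L²·atm/mol²

From T_c = 8a/(27Rb) and P_c = a/(27b²): a = 27 R² T_c²/(64 P_c).
a = 27×(0.08206)²×(156.4)²/(64×50.98) = 4447.3/3262.7 = 1.363 L²·atm/mol²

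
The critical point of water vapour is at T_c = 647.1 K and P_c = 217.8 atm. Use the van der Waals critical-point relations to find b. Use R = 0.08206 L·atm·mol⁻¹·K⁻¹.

From T_c = 8a/(27Rb) and P_c = a/(27b²): b = R T_c/(8 P_c).
b = (0.08206)(647.1)/(8×217.8) = 53.101/1742.4 = 0.03048 L/mol

b ≈ 0.03048 L/mol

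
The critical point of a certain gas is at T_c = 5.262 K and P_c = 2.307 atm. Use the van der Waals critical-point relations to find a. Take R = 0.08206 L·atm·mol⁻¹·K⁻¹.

a ≈ 0.03410 L²·atm/mol²

From T_c = 8a/(27Rb) and P_c = a/(27b²): a = 27 R² T_c²/(64 P_c).
a = 27×(0.08206)²×(5.262)²/(64×2.307) = 5.0342/147.65 = 0.03410 L²·atm/mol²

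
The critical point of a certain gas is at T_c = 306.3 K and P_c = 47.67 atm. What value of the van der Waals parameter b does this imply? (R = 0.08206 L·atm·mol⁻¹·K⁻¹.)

b ≈ 0.06591 L/mol

From T_c = 8a/(27Rb) and P_c = a/(27b²): b = R T_c/(8 P_c).
b = (0.08206)(306.3)/(8×47.67) = 25.135/381.36 = 0.06591 L/mol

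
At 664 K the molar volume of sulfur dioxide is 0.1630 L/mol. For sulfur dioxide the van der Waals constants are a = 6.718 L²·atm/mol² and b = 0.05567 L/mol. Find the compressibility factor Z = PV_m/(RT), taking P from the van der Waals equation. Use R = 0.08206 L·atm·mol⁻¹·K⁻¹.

Z ≈ 0.7623

P = RT/(V_m − b) − a/V_m² = (0.08206)(664)/(0.1630 − 0.05567) − 6.718/(0.1630)²
  = 54.488/0.10733 − 252.85 = 507.67 − 252.85 = 254.82 atm
Z = PV_m/(RT) = (254.82)(0.1630)/((0.08206)(664)) = 41.536/54.488 = 0.7623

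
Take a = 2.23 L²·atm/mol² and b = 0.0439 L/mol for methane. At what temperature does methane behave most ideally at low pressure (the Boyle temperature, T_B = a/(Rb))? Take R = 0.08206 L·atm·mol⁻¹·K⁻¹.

T_B ≈ 619.0 K

For a van der Waals gas the second virial coefficient B₂ = b − a/(RT) vanishes at T_B = a/(Rb).
T_B = 2.23/(0.08206×0.0439) = 2.23/0.0036024 = 619.0 K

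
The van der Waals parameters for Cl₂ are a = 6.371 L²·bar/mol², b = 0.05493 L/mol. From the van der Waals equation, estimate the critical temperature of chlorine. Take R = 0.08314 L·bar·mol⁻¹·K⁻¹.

For a van der Waals gas, T_c = 8a/(27Rb).
T_c = 8×6.371/(27×0.08314×0.05493) = 50.968/0.12331 = 413.3 K

T_c ≈ 413.3 K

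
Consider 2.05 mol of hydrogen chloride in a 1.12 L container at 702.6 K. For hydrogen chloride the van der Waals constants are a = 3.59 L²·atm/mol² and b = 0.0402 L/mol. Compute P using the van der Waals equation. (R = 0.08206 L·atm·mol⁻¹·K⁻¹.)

P ≈ 101.9 atm

P = nRT/(V − nb) − a n²/V²
nRT/(V − nb) = (2.05)(0.08206)(702.6)/(1.12 − 2.05×0.0402) = 118.19/1.0376 = 113.91 atm
a n²/V² = (3.59)(2.05)²/(1.12)² = 12.027 atm
P = 113.91 − 12.027 = 101.9 atm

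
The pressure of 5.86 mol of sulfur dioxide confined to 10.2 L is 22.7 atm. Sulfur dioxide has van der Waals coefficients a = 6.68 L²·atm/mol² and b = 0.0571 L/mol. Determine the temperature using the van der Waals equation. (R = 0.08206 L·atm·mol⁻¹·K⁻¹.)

T = (P + a n²/V²)(V − nb)/(nR)
P + a n²/V² = 22.7 + (6.68)(5.86)²/(10.2)² = 24.905 atm
V − nb = 10.2 − (5.86)(0.0571) = 9.8654 L
T = (24.905)(9.8654)/((5.86)(0.08206)) = 510.9 K

T ≈ 510.9 K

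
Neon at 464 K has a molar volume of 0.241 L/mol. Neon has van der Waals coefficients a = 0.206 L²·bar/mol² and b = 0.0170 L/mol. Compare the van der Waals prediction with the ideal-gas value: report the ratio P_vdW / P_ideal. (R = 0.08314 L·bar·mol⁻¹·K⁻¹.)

P_vdW / P_ideal ≈ 1.054

Ideal: P_ideal = RT/V_m = (0.08314)(464)/0.241 = 160.070 bar
vdW: P = RT/(V_m − b) − a/V_m² = 38.5770/0.224000 − 0.206/0.0580810 = 172.219 − 3.54677 = 168.672 bar
Ratio = 168.672/160.070 = 1.054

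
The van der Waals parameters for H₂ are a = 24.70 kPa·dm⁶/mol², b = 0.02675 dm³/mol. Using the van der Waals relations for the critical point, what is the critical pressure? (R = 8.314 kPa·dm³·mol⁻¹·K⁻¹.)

P_c ≈ 1278 kPa

For a van der Waals gas, P_c = a/(27b²).
P_c = 24.70/(27×(0.02675)²) = 24.70/0.019320 = 1278 kPa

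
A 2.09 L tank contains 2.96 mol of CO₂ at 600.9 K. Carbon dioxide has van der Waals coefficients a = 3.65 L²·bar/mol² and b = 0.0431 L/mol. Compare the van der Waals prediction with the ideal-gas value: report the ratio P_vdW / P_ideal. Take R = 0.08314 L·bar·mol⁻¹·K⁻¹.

P_vdW / P_ideal ≈ 0.9615

Ideal: P_ideal = nRT/V = (2.96)(0.08314)(600.9)/2.09 = 70.7551 bar
vdW: P = nRT/(V − nb) − a n²/V² = 147.878/1.96242 − 31.9798/4.36810 = 75.3549 − 7.32122 = 68.0337 bar
Ratio = 68.0337/70.7551 = 0.9615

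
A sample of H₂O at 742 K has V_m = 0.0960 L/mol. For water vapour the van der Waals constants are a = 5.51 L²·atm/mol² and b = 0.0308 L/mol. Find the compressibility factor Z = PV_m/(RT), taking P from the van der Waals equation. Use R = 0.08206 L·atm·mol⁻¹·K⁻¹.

P = RT/(V_m − b) − a/V_m² = (0.08206)(742)/(0.0960 − 0.0308) − 5.51/(0.0960)²
  = 60.889/0.065200 − 597.87 = 933.88 − 597.87 = 336.01 atm
Z = PV_m/(RT) = (336.01)(0.0960)/((0.08206)(742)) = 32.257/60.889 = 0.5298

Z ≈ 0.5298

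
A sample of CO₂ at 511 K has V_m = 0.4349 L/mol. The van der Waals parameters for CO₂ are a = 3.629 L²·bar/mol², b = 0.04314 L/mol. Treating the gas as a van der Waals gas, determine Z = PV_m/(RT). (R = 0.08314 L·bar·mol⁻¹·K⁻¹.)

Z ≈ 0.9137

P = RT/(V_m − b) − a/V_m² = (0.08314)(511)/(0.4349 − 0.04314) − 3.629/(0.4349)²
  = 42.485/0.39176 − 19.187 = 108.45 − 19.187 = 89.26 bar
Z = PV_m/(RT) = (89.26)(0.4349)/((0.08314)(511)) = 38.819/42.485 = 0.9137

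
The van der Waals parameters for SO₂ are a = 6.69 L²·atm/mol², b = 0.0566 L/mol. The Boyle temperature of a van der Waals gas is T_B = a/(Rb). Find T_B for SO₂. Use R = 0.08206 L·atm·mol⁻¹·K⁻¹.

T_B ≈ 1440 K

For a van der Waals gas the second virial coefficient B₂ = b − a/(RT) vanishes at T_B = a/(Rb).
T_B = 6.69/(0.08206×0.0566) = 6.69/0.0046446 = 1440 K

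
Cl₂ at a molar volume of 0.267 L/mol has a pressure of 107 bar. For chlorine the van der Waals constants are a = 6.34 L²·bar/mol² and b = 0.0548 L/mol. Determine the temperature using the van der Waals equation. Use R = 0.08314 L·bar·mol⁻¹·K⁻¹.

T = (P + a/V_m²)(V_m − b)/R
P + a/V_m² = 107 + 6.34/(0.267)² = 195.93 bar
V_m − b = 0.267 − 0.0548 = 0.21220 L/mol
T = (195.93)(0.21220)/0.08314 = 500.1 K

T ≈ 500.1 K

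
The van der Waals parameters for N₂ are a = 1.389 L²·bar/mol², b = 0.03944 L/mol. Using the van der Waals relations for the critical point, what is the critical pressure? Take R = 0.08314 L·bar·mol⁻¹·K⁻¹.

For a van der Waals gas, P_c = a/(27b²).
P_c = 1.389/(27×(0.03944)²) = 1.389/0.041999 = 33.07 bar

P_c ≈ 33.07 bar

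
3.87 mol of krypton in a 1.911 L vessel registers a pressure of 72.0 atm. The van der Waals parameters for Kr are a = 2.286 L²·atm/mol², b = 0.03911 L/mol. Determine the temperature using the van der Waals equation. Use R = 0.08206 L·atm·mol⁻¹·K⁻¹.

T ≈ 450.9 K

T = (P + a n²/V²)(V − nb)/(nR)
P + a n²/V² = 72.0 + (2.286)(3.87)²/(1.911)² = 81.375 atm
V − nb = 1.911 − (3.87)(0.03911) = 1.7596 L
T = (81.375)(1.7596)/((3.87)(0.08206)) = 450.9 K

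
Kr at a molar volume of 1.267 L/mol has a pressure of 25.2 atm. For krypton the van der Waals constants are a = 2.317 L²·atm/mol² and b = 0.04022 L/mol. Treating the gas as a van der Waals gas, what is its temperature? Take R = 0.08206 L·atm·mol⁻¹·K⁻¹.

T = (P + a/V_m²)(V_m − b)/R
P + a/V_m² = 25.2 + 2.317/(1.267)² = 26.643 atm
V_m − b = 1.267 − 0.04022 = 1.2268 L/mol
T = (26.643)(1.2268)/0.08206 = 398.3 K

T ≈ 398.3 K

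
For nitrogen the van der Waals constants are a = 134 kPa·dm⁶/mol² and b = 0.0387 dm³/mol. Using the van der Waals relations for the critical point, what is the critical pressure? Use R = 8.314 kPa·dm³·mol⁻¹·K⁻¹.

For a van der Waals gas, P_c = a/(27b²).
P_c = 134/(27×(0.0387)²) = 134/0.040438 = 3314 kPa

P_c ≈ 3314 kPa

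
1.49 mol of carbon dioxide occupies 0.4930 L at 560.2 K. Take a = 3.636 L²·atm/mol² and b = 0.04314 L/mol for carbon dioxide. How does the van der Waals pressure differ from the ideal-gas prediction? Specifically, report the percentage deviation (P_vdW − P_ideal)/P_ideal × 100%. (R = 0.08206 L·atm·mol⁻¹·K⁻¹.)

-8.91 %

Ideal: P_ideal = nRT/V = (1.49)(0.08206)(560.2)/0.4930 = 138.936 atm
vdW: P = nRT/(V − nb) − a n²/V² = 68.4953/0.428721 − 8.07228/0.243049 = 159.767 − 33.2126 = 126.554 atm
% deviation = (126.554 − 138.936)/138.936 × 100% = -8.91%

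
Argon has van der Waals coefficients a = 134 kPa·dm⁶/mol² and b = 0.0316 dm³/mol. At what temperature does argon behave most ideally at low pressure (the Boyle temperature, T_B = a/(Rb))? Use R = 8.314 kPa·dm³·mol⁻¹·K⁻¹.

For a van der Waals gas the second virial coefficient B₂ = b − a/(RT) vanishes at T_B = a/(Rb).
T_B = 134/(8.314×0.0316) = 134/0.26272 = 510.0 K

T_B ≈ 510.0 K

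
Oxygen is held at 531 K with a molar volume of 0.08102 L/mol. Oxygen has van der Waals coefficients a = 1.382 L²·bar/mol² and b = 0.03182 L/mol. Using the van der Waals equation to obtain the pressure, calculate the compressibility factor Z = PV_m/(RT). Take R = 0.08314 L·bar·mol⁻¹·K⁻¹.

Z ≈ 1.260

P = RT/(V_m − b) − a/V_m² = (0.08314)(531)/(0.08102 − 0.03182) − 1.382/(0.08102)²
  = 44.147/0.049200 − 210.53 = 897.30 − 210.53 = 686.77 bar
Z = PV_m/(RT) = (686.77)(0.08102)/((0.08314)(531)) = 55.642/44.147 = 1.260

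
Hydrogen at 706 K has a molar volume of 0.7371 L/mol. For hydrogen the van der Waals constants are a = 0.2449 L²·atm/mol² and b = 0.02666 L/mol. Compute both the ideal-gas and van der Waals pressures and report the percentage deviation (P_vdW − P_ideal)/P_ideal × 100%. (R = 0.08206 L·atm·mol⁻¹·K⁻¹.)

3.18 %

Ideal: P_ideal = RT/V_m = (0.08206)(706)/0.7371 = 78.5977 atm
vdW: P = RT/(V_m − b) − a/V_m² = 57.9344/0.710440 − 0.2449/0.543316 = 81.5472 − 0.450751 = 81.0964 atm
% deviation = (81.0964 − 78.5977)/78.5977 × 100% = 3.18%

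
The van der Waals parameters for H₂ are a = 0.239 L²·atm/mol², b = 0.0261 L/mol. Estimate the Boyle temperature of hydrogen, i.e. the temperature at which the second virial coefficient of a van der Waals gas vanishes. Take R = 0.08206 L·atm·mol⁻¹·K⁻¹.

For a van der Waals gas the second virial coefficient B₂ = b − a/(RT) vanishes at T_B = a/(Rb).
T_B = 0.239/(0.08206×0.0261) = 0.239/0.0021418 = 111.6 K

T_B ≈ 111.6 K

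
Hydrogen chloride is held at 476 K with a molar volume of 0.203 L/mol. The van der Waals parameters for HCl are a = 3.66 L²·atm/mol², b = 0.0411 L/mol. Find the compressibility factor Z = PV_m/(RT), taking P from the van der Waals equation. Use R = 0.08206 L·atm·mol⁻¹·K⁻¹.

P = RT/(V_m − b) − a/V_m² = (0.08206)(476)/(0.203 − 0.0411) − 3.66/(0.203)²
  = 39.061/0.16190 − 88.816 = 241.27 − 88.816 = 152.45 atm
Z = PV_m/(RT) = (152.45)(0.203)/((0.08206)(476)) = 30.947/39.061 = 0.7923

Z ≈ 0.7923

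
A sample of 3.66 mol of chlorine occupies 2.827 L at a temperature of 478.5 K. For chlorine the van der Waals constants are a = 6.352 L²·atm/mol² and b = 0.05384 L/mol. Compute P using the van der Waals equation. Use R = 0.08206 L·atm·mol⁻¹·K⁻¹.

P = nRT/(V − nb) − a n²/V²
nRT/(V − nb) = (3.66)(0.08206)(478.5)/(2.827 − 3.66×0.05384) = 143.71/2.6299 = 54.645 atm
a n²/V² = (6.352)(3.66)²/(2.827)² = 10.647 atm
P = 54.645 − 10.647 = 44.00 atm

P ≈ 44.00 atm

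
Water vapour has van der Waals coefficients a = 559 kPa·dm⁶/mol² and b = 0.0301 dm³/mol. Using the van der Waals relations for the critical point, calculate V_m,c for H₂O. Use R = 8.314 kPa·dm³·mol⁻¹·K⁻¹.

V_m,c ≈ 0.09030 dm³/mol

For a van der Waals gas, V_m,c = 3b.
V_m,c = 3×0.0301 = 0.09030 dm³/mol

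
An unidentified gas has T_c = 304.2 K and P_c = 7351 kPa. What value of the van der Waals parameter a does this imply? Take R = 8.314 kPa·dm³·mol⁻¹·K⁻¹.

From T_c = 8a/(27Rb) and P_c = a/(27b²): a = 27 R² T_c²/(64 P_c).
a = 27×(8.314)²×(304.2)²/(64×7351) = 172703931/470464 = 367.1 kPa·dm⁶/mol²

a ≈ 367.1 kPa·dm⁶/mol²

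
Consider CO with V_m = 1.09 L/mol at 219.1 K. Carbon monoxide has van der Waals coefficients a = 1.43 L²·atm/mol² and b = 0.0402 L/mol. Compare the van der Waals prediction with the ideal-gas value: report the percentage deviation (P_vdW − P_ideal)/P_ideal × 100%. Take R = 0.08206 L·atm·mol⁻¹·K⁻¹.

Ideal: P_ideal = RT/V_m = (0.08206)(219.1)/1.09 = 16.4948 atm
vdW: P = RT/(V_m − b) − a/V_m² = 17.9793/1.04980 − 1.43/1.18810 = 17.1264 − 1.20360 = 15.9228 atm
% deviation = (15.9228 − 16.4948)/16.4948 × 100% = -3.47%

-3.47 %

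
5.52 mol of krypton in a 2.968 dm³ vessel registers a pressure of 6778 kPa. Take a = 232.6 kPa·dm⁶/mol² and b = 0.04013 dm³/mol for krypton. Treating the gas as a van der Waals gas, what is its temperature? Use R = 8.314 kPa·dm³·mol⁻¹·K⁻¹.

T ≈ 453.8 K

T = (P + a n²/V²)(V − nb)/(nR)
P + a n²/V² = 6778 + (232.6)(5.52)²/(2.968)² = 7582.6 kPa
V − nb = 2.968 − (5.52)(0.04013) = 2.7465 dm³
T = (7582.6)(2.7465)/((5.52)(8.314)) = 453.8 K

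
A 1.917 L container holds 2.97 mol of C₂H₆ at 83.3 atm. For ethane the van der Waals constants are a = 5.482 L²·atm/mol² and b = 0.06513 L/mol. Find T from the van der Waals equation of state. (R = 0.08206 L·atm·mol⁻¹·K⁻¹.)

T ≈ 682.2 K

T = (P + a n²/V²)(V − nb)/(nR)
P + a n²/V² = 83.3 + (5.482)(2.97)²/(1.917)² = 96.459 atm
V − nb = 1.917 − (2.97)(0.06513) = 1.7236 L
T = (96.459)(1.7236)/((2.97)(0.08206)) = 682.2 K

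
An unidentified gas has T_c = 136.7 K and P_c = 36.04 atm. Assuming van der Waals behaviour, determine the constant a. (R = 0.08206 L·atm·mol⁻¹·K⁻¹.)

From T_c = 8a/(27Rb) and P_c = a/(27b²): a = 27 R² T_c²/(64 P_c).
a = 27×(0.08206)²×(136.7)²/(64×36.04) = 3397.5/2306.6 = 1.473 L²·atm/mol²

a ≈ 1.473 L²·atm/mol²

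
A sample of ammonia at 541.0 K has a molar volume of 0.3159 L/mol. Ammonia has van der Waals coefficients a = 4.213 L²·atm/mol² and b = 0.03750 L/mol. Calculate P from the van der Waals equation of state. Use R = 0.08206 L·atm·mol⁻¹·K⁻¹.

P = RT/(V_m − b) − a/V_m²
RT/(V_m − b) = (0.08206)(541.0)/(0.3159 − 0.03750) = 44.394/0.27840 = 159.46 atm
a/V_m² = 4.213/(0.3159)² = 42.217 atm
P = 159.46 − 42.217 = 117.2 atm

P ≈ 117.2 atm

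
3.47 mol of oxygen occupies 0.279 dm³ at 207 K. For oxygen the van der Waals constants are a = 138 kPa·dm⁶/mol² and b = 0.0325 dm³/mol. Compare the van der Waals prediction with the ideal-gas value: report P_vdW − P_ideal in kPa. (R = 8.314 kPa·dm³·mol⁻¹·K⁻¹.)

Ideal: P_ideal = nRT/V = (3.47)(8.314)(207)/0.279 = 21404.5 kPa
vdW: P = nRT/(V − nb) − a n²/V² = 5971.86/0.166225 − 1661.64/0.0778410 = 35926.4 − 21346.6 = 14579.8 kPa
ΔP = 14579.8 − 21404.5 = -6825 kPa

ΔP ≈ -6825 kPa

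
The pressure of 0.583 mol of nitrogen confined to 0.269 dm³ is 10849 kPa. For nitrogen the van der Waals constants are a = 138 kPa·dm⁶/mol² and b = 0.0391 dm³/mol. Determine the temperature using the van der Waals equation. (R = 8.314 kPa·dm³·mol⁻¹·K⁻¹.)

T ≈ 584.0 K

T = (P + a n²/V²)(V − nb)/(nR)
P + a n²/V² = 10849 + (138)(0.583)²/(0.269)² = 11497 kPa
V − nb = 0.269 − (0.583)(0.0391) = 0.24620 dm³
T = (11497)(0.24620)/((0.583)(8.314)) = 584.0 K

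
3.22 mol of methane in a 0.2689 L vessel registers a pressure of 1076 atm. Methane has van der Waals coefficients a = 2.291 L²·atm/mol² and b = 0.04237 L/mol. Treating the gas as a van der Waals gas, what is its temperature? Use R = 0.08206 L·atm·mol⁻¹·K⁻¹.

T = (P + a n²/V²)(V − nb)/(nR)
P + a n²/V² = 1076 + (2.291)(3.22)²/(0.2689)² = 1404.5 atm
V − nb = 0.2689 − (3.22)(0.04237) = 0.13247 L
T = (1404.5)(0.13247)/((3.22)(0.08206)) = 704.1 K

T ≈ 704.1 K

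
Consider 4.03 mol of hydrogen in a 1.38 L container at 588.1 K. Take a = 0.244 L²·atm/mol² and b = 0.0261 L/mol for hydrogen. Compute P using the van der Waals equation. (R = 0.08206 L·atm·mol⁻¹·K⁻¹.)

P ≈ 150.5 atm

P = nRT/(V − nb) − a n²/V²
nRT/(V − nb) = (4.03)(0.08206)(588.1)/(1.38 − 4.03×0.0261) = 194.49/1.2748 = 152.57 atm
a n²/V² = (0.244)(4.03)²/(1.38)² = 2.0809 atm
P = 152.57 − 2.0809 = 150.5 atm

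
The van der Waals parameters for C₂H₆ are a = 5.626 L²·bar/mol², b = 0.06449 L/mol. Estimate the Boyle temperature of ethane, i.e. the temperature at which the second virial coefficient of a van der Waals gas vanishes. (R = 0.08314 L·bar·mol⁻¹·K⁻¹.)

For a van der Waals gas the second virial coefficient B₂ = b − a/(RT) vanishes at T_B = a/(Rb).
T_B = 5.626/(0.08314×0.06449) = 5.626/0.0053617 = 1049 K

T_B ≈ 1049 K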